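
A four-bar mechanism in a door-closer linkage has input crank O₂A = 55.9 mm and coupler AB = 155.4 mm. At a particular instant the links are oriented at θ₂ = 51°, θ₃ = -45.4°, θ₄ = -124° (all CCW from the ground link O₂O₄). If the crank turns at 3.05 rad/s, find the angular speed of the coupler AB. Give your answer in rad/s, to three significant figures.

ω₂ = 3.05 rad/s
Differentiating the loop-closure r₂e^{iθ₂}+r₃e^{iθ₃}=r₁+r₄e^{iθ₄} gives r₂ω₂e^{iθ₂}+r₃ω₃e^{iθ₃}=r₄ω₄e^{iθ₄}.
Eliminating the other unknown: ω₃ = r₂ω₂ sin(θ₄−θ₂) / [r₃ sin(θ₃−θ₄)].
Numerator sine = -0.08716; denominator sine = +0.98027.
Result = 0.0559·3.05·(-0.08716) / (0.1554·(+0.98027)) = -0.097546 rad/s; magnitude 0.097546 rad/s.

0.0975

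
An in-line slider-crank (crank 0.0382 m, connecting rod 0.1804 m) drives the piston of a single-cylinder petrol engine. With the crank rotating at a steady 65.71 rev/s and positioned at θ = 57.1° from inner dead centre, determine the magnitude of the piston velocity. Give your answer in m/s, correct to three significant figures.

14.8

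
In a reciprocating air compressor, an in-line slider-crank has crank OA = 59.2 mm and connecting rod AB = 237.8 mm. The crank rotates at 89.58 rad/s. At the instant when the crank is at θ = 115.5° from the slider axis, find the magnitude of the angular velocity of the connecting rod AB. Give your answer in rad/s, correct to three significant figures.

ω = 89.58 rad/s
The rod makes angle φ with the slider axis where L sinφ = r sinθ; differentiating, L cosφ·φ̇ = r ω cosθ.
L cosφ = √(L² − r² sin²θ) = 0.23172 m.
|ω_rod| = r ω |cosθ| / √(L² − r² sin²θ) = 0.0592·89.58·0.43051/0.23172 = 9.8527 rad/s.

9.85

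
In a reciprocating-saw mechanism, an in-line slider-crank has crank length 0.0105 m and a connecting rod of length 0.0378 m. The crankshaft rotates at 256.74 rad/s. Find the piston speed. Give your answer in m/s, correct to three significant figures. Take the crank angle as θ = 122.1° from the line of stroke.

1.94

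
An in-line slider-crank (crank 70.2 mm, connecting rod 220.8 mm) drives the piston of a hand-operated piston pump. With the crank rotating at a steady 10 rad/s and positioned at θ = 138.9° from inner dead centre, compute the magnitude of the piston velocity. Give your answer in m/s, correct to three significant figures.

ω = 10 rad/s
For an in-line slider-crank, x = r cosθ + √(L² − r² sin²θ), so v = −rω sinθ·[1 + r cosθ/√(L² − r² sin²θ)].
With r = 0.0702 m, L = 0.2208 m, θ = 138.9°: √(L² − r² sin²θ) = 0.21592 m.
v = −0.0702·10·0.65738·[1 + 0.0702·-0.75356/0.21592] = -0.34842 m/s.
|v| = 0.34842 m/s.

0.348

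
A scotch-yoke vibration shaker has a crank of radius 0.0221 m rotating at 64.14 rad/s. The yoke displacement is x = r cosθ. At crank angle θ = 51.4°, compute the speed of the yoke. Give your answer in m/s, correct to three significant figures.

ω = 64.14 rad/s
x = r cosθ ⇒ ẋ = −rω sinθ.
|v| = rω|sinθ| = 0.0221·64.14·|sin 51.4°| = 1.1078 m/s.

1.11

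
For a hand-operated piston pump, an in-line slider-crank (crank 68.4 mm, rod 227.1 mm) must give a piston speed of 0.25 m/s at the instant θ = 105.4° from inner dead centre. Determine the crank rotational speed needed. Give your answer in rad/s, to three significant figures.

4.14

For an in-line slider-crank, |v_piston| = rω|sinθ|·[1 + r cosθ/√(L² − r² sin²θ)].
With r = 0.0684 m, L = 0.2271 m, θ = 105.4°: the bracketed kinematic factor |dx/dθ| = 0.060432 m.
ω = v/|dx/dθ| = 0.25/0.060432 = 4.1369 rad/s.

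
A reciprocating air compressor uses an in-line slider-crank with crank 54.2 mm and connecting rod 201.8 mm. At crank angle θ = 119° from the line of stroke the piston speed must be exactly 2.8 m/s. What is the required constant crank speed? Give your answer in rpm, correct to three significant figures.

651

For an in-line slider-crank, |v_piston| = rω|sinθ|·[1 + r cosθ/√(L² − r² sin²θ)].
With r = 0.0542 m, L = 0.2018 m, θ = 119°: the bracketed kinematic factor |dx/dθ| = 0.041054 m.
ω = v/|dx/dθ| = 2.8/0.041054 = 68.203 rad/s.
N = 60ω/(2π) = 651.29 rpm.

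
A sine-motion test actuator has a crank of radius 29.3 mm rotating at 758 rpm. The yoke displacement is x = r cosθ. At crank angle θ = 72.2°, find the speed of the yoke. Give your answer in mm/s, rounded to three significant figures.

ω = 79.38 rad/s (from 758 rpm).
x = r cosθ ⇒ ẋ = −rω sinθ.
|v| = rω|sinθ| = 0.0293·79.38·|sin 72.2°| = 2.2144 m/s = 2214.4 mm/s.

2210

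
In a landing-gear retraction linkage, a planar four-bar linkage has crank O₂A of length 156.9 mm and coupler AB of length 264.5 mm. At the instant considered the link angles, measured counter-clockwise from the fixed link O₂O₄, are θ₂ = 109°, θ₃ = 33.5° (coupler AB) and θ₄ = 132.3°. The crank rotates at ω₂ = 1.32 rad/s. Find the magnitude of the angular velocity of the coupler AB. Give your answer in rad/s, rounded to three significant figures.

ω₂ = 1.32 rad/s
Differentiating the loop-closure r₂e^{iθ₂}+r₃e^{iθ₃}=r₁+r₄e^{iθ₄} gives r₂ω₂e^{iθ₂}+r₃ω₃e^{iθ₃}=r₄ω₄e^{iθ₄}.
Eliminating the other unknown: ω₃ = r₂ω₂ sin(θ₄−θ₂) / [r₃ sin(θ₃−θ₄)].
Numerator sine = +0.39555; denominator sine = -0.98823.
Result = 0.1569·1.32·(+0.39555) / (0.2645·(-0.98823)) = -0.31341 rad/s; magnitude 0.31341 rad/s.

0.313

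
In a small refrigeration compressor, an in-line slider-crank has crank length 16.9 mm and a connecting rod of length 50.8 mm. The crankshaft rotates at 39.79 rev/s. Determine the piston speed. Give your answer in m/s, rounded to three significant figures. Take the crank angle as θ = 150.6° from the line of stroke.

ω = 2π·39.8 = 250 rad/s
For an in-line slider-crank, x = r cosθ + √(L² − r² sin²θ), so v = −rω sinθ·[1 + r cosθ/√(L² − r² sin²θ)].
With r = 0.0169 m, L = 0.0508 m, θ = 150.6°: √(L² − r² sin²θ) = 0.050118 m.
v = −0.0169·250·0.49090·[1 + 0.0169·-0.87121/0.050118] = -1.4648 m/s.
|v| = 1.4648 m/s.

1.46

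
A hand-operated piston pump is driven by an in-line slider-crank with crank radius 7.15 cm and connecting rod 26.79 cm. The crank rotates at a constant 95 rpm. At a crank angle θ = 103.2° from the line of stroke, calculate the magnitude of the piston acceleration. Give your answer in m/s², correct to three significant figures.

ω = 2π·95/60 = 9.948 rad/s
x(θ) = r cosθ + √(L² − r² sin²θ); with ω constant, a = ω²·d²x/dθ².
d²x/dθ² = −r cosθ − r²(cos2θ)/√u − r⁴ sin²2θ/(4u^{3/2}),  u = L² − r² sin²θ = 0.0669247 m².
Substituting r = 0.0715 m, L = 0.2679 m, θ = 103.2°: d²x/dθ² = +0.033953 m.
a = ω²·d²x/dθ² = (9.948)²·(+0.033953) = +3.3603 m/s²;  |a| = 3.3603 m/s².

3.36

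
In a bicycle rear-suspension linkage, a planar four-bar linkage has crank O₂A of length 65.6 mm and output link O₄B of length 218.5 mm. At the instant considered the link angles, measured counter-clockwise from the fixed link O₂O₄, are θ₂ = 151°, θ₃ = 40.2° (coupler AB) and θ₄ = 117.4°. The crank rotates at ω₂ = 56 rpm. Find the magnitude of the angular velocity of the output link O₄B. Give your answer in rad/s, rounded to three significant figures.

ω₂ = 5.864 rad/s (from 56 rpm).
Differentiating the loop-closure r₂e^{iθ₂}+r₃e^{iθ₃}=r₁+r₄e^{iθ₄} gives r₂ω₂e^{iθ₂}+r₃ω₃e^{iθ₃}=r₄ω₄e^{iθ₄}.
Eliminating the other unknown: ω₄ = r₂ω₂ sin(θ₂−θ₃) / [r₄ sin(θ₄−θ₃)].
Numerator sine = +0.93483; denominator sine = +0.97515.
Result = 0.0656·5.864·(+0.93483) / (0.2185·(+0.97515)) = +1.6878 rad/s; magnitude 1.6878 rad/s.

1.69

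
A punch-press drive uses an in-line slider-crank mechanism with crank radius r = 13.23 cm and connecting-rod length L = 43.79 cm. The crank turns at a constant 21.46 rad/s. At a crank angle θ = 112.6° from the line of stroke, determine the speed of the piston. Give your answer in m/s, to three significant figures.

ω = 21.46 rad/s
For an in-line slider-crank, x = r cosθ + √(L² − r² sin²θ), so v = −rω sinθ·[1 + r cosθ/√(L² − r² sin²θ)].
With r = 0.1323 m, L = 0.4379 m, θ = 112.6°: √(L² − r² sin²θ) = 0.42052 m.
v = −0.1323·21.46·0.92321·[1 + 0.1323·-0.38430/0.42052] = -2.3042 m/s.
|v| = 2.3042 m/s.

2.30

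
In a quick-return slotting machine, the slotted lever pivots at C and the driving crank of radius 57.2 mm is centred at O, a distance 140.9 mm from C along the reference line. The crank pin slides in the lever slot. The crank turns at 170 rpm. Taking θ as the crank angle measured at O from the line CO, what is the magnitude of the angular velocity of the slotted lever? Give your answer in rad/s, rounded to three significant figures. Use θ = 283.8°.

3.43

ω = 17.8 rad/s (from 170 rpm).
Crank pin A relative to C: A = (d + r cosθ, r sinθ); lever angle φ = atan2(r sinθ, d + r cosθ).
Differentiating tanφ: φ̇ = rω(d cosθ + r)/(d² + r² + 2dr cosθ).
d² + r² + 2dr cosθ = |CA|² = 0.0269696 m²;  d cosθ + r = +0.090809 m.
|ω_lever| = |0.0572·17.8·+0.090809| / 0.0269696 = 3.4287 rad/s.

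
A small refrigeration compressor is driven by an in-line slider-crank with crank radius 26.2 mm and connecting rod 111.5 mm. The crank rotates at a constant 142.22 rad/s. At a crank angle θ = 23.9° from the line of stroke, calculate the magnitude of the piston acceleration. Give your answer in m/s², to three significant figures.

569

ω = 142.2 rad/s
x(θ) = r cosθ + √(L² − r² sin²θ); with ω constant, a = ω²·d²x/dθ².
d²x/dθ² = −r cosθ − r²(cos2θ)/√u − r⁴ sin²2θ/(4u^{3/2}),  u = L² − r² sin²θ = 0.0123196 m².
Substituting r = 0.0262 m, L = 0.1115 m, θ = 23.9°: d²x/dθ² = -0.028155 m.
a = ω²·d²x/dθ² = (142.2)²·(-0.028155) = -569.48 m/s²;  |a| = 569.48 m/s².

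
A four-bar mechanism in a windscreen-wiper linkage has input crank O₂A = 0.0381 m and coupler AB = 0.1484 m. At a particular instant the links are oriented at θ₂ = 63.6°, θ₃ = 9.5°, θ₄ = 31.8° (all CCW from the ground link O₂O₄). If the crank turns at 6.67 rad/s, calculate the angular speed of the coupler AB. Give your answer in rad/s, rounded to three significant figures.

ω₂ = 6.67 rad/s
Differentiating the loop-closure r₂e^{iθ₂}+r₃e^{iθ₃}=r₁+r₄e^{iθ₄} gives r₂ω₂e^{iθ₂}+r₃ω₃e^{iθ₃}=r₄ω₄e^{iθ₄}.
Eliminating the other unknown: ω₃ = r₂ω₂ sin(θ₄−θ₂) / [r₃ sin(θ₃−θ₄)].
Numerator sine = -0.52696; denominator sine = -0.37946.
Result = 0.0381·6.67·(-0.52696) / (0.1484·(-0.37946)) = +2.3781 rad/s; magnitude 2.3781 rad/s.

2.38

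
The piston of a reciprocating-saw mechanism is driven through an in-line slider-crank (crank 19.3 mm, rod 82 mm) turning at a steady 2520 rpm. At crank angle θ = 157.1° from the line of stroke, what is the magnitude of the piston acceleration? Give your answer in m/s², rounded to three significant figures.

1010

ω = 2π·2520/60 = 263.9 rad/s
x(θ) = r cosθ + √(L² − r² sin²θ); with ω constant, a = ω²·d²x/dθ².
d²x/dθ² = −r cosθ − r²(cos2θ)/√u − r⁴ sin²2θ/(4u^{3/2}),  u = L² − r² sin²θ = 0.0066676 m².
Substituting r = 0.0193 m, L = 0.082 m, θ = 157.1°: d²x/dθ² = +0.014566 m.
a = ω²·d²x/dθ² = (263.9)²·(+0.014566) = +1014.4 m/s²;  |a| = 1014.4 m/s².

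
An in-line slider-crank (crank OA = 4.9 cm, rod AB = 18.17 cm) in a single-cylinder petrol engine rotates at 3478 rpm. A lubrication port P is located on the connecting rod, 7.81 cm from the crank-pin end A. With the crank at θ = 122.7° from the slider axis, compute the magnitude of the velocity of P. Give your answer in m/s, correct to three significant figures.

ω = 364.2 rad/s.  Crank-pin speed |V_A| = rω = 17.847 m/s, perpendicular to OA.
Rod angle: sinφ = −(r/L) sinθ ⇒ φ = -13.117°; ω_rod = −rω cosθ/√(L²−r²sin²θ) = +54.484 rad/s.
V_P = V_A + ω_rod × AP, with AP = 0.0781 m along the rod.
Components: V_Px = −rω sinθ − a·ω_rod·sinφ = -14.052 m/s;  V_Py = rω cosθ + a·ω_rod·cosφ = -5.4973 m/s.
|V_P| = √(V_Px² + V_Py²) = 15.089 m/s.

15.1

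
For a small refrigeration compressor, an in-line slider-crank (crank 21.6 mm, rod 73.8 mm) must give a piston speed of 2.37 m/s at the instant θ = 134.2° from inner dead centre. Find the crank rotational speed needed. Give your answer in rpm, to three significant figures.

For an in-line slider-crank, |v_piston| = rω|sinθ|·[1 + r cosθ/√(L² − r² sin²θ)].
With r = 0.0216 m, L = 0.0738 m, θ = 134.2°: the bracketed kinematic factor |dx/dθ| = 0.012254 m.
ω = v/|dx/dθ| = 2.37/0.012254 = 193.41 rad/s.
N = 60ω/(2π) = 1847 rpm.

1850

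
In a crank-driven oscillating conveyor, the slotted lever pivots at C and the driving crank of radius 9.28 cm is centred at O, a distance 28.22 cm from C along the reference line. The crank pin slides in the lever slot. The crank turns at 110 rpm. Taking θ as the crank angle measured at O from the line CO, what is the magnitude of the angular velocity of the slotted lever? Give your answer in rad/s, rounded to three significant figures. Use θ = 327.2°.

2.67

ω = 11.52 rad/s (from 110 rpm).
Crank pin A relative to C: A = (d + r cosθ, r sinθ); lever angle φ = atan2(r sinθ, d + r cosθ).
Differentiating tanφ: φ̇ = rω(d cosθ + r)/(d² + r² + 2dr cosθ).
d² + r² + 2dr cosθ = |CA|² = 0.132274 m²;  d cosθ + r = +0.33001 m.
|ω_lever| = |0.0928·11.52·+0.33001| / 0.132274 = 2.667 rad/s.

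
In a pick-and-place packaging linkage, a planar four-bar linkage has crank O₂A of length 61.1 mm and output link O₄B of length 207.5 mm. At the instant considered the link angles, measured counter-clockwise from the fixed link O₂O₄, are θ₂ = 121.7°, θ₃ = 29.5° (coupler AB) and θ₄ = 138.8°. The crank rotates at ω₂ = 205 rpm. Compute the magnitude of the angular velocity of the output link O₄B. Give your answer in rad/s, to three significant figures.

6.69

ω₂ = 21.47 rad/s (from 205 rpm).
Differentiating the loop-closure r₂e^{iθ₂}+r₃e^{iθ₃}=r₁+r₄e^{iθ₄} gives r₂ω₂e^{iθ₂}+r₃ω₃e^{iθ₃}=r₄ω₄e^{iθ₄}.
Eliminating the other unknown: ω₄ = r₂ω₂ sin(θ₂−θ₃) / [r₄ sin(θ₄−θ₃)].
Numerator sine = +0.99926; denominator sine = +0.94380.
Result = 0.0611·21.47·(+0.99926) / (0.2075·(+0.94380)) = +6.6928 rad/s; magnitude 6.6928 rad/s.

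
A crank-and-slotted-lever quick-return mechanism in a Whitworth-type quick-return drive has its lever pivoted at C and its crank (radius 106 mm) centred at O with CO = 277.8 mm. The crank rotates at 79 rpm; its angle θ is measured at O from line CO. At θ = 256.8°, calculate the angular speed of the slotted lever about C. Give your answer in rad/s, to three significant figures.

ω = 8.273 rad/s (from 79 rpm).
Crank pin A relative to C: A = (d + r cosθ, r sinθ); lever angle φ = atan2(r sinθ, d + r cosθ).
Differentiating tanφ: φ̇ = rω(d cosθ + r)/(d² + r² + 2dr cosθ).
d² + r² + 2dr cosθ = |CA|² = 0.0749604 m²;  d cosθ + r = +0.042564 m.
|ω_lever| = |0.106·8.273·+0.042564| / 0.0749604 = 0.49794 rad/s.

0.498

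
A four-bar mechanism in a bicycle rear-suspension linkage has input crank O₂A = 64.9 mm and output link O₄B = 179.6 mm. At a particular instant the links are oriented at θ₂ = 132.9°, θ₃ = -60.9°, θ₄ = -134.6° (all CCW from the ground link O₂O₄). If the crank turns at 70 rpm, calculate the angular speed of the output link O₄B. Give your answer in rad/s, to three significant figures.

0.658

ω₂ = 7.33 rad/s (from 70 rpm).
Differentiating the loop-closure r₂e^{iθ₂}+r₃e^{iθ₃}=r₁+r₄e^{iθ₄} gives r₂ω₂e^{iθ₂}+r₃ω₃e^{iθ₃}=r₄ω₄e^{iθ₄}.
Eliminating the other unknown: ω₄ = r₂ω₂ sin(θ₂−θ₃) / [r₄ sin(θ₄−θ₃)].
Numerator sine = -0.23853; denominator sine = -0.95981.
Result = 0.0649·7.33·(-0.23853) / (0.1796·(-0.95981)) = +0.65831 rad/s; magnitude 0.65831 rad/s.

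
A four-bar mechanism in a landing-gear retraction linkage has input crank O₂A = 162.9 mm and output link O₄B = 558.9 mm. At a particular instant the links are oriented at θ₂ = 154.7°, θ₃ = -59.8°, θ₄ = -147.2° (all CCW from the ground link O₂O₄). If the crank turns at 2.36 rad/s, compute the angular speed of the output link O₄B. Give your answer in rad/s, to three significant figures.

ω₂ = 2.36 rad/s
Differentiating the loop-closure r₂e^{iθ₂}+r₃e^{iθ₃}=r₁+r₄e^{iθ₄} gives r₂ω₂e^{iθ₂}+r₃ω₃e^{iθ₃}=r₄ω₄e^{iθ₄}.
Eliminating the other unknown: ω₄ = r₂ω₂ sin(θ₂−θ₃) / [r₄ sin(θ₄−θ₃)].
Numerator sine = -0.56641; denominator sine = -0.99897.
Result = 0.1629·2.36·(-0.56641) / (0.5589·(-0.99897)) = +0.39001 rad/s; magnitude 0.39001 rad/s.

0.390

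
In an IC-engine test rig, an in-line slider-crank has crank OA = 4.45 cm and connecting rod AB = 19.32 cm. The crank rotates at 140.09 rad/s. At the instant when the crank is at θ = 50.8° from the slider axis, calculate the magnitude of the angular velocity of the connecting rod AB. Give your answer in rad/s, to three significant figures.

ω = 140.1 rad/s
The rod makes angle φ with the slider axis where L sinφ = r sinθ; differentiating, L cosφ·φ̇ = r ω cosθ.
L cosφ = √(L² − r² sin²θ) = 0.1901 m.
|ω_rod| = r ω |cosθ| / √(L² − r² sin²θ) = 0.0445·140.1·0.63203/0.1901 = 20.727 rad/s.

20.7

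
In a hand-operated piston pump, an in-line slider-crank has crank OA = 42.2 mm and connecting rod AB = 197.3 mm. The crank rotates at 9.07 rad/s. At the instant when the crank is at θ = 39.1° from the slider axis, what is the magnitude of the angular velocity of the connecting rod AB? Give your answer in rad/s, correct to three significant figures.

1.52

ω = 9.07 rad/s
The rod makes angle φ with the slider axis where L sinφ = r sinθ; differentiating, L cosφ·φ̇ = r ω cosθ.
L cosφ = √(L² − r² sin²θ) = 0.1955 m.
|ω_rod| = r ω |cosθ| / √(L² − r² sin²θ) = 0.0422·9.07·0.77605/0.1955 = 1.5194 rad/s.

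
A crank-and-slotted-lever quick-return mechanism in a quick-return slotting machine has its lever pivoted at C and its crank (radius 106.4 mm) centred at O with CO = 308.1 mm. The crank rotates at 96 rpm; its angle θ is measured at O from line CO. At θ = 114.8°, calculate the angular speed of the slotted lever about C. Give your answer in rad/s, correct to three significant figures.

ω = 10.05 rad/s (from 96 rpm).
Crank pin A relative to C: A = (d + r cosθ, r sinθ); lever angle φ = atan2(r sinθ, d + r cosθ).
Differentiating tanφ: φ̇ = rω(d cosθ + r)/(d² + r² + 2dr cosθ).
d² + r² + 2dr cosθ = |CA|² = 0.0787457 m²;  d cosθ + r = -0.022833 m.
|ω_lever| = |0.1064·10.05·-0.022833| / 0.0787457 = 0.31016 rad/s.

0.310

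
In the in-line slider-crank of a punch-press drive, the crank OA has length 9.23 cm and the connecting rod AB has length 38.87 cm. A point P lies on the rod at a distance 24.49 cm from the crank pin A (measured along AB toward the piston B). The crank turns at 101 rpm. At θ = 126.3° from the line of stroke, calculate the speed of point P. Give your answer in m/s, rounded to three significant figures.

ω = 10.58 rad/s.  Crank-pin speed |V_A| = rω = 0.97623 m/s, perpendicular to OA.
Rod angle: sinφ = −(r/L) sinθ ⇒ φ = -11.033°; ω_rod = −rω cosθ/√(L²−r²sin²θ) = +1.5149 rad/s.
V_P = V_A + ω_rod × AP, with AP = 0.2449 m along the rod.
Components: V_Px = −rω sinθ − a·ω_rod·sinφ = -0.71577 m/s;  V_Py = rω cosθ + a·ω_rod·cosφ = -0.21381 m/s.
|V_P| = √(V_Px² + V_Py²) = 0.74702 m/s.

0.747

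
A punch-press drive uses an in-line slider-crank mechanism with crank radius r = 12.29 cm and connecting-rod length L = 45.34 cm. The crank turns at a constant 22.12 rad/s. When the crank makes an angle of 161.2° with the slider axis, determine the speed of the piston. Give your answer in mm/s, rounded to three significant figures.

650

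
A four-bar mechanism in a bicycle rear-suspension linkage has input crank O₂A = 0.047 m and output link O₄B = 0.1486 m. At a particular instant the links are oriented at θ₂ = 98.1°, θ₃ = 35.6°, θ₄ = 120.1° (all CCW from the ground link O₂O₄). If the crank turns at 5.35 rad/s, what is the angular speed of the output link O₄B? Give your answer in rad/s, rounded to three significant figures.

ω₂ = 5.35 rad/s
Differentiating the loop-closure r₂e^{iθ₂}+r₃e^{iθ₃}=r₁+r₄e^{iθ₄} gives r₂ω₂e^{iθ₂}+r₃ω₃e^{iθ₃}=r₄ω₄e^{iθ₄}.
Eliminating the other unknown: ω₄ = r₂ω₂ sin(θ₂−θ₃) / [r₄ sin(θ₄−θ₃)].
Numerator sine = +0.88701; denominator sine = +0.99540.
Result = 0.047·5.35·(+0.88701) / (0.1486·(+0.99540)) = +1.5079 rad/s; magnitude 1.5079 rad/s.

1.51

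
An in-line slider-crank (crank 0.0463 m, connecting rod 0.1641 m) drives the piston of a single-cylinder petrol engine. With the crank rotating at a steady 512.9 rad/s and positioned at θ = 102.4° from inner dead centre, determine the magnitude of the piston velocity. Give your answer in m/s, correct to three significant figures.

ω = 512.9 rad/s
For an in-line slider-crank, x = r cosθ + √(L² − r² sin²θ), so v = −rω sinθ·[1 + r cosθ/√(L² − r² sin²θ)].
With r = 0.0463 m, L = 0.1641 m, θ = 102.4°: √(L² − r² sin²θ) = 0.15775 m.
v = −0.0463·512.9·0.97667·[1 + 0.0463·-0.21474/0.15775] = -21.732 m/s.
|v| = 21.732 m/s.

21.7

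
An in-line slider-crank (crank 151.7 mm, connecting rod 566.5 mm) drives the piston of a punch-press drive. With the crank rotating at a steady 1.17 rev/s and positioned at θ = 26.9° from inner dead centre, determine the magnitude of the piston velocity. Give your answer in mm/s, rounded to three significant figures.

ω = 2π·1.17 = 7.351 rad/s
For an in-line slider-crank, x = r cosθ + √(L² − r² sin²θ), so v = −rω sinθ·[1 + r cosθ/√(L² − r² sin²θ)].
With r = 0.1517 m, L = 0.5665 m, θ = 26.9°: √(L² − r² sin²θ) = 0.56233 m.
v = −0.1517·7.351·0.45243·[1 + 0.1517·0.89180/0.56233] = -0.62594 m/s.
|v| = 0.62594 m/s = 625.94 mm/s.

626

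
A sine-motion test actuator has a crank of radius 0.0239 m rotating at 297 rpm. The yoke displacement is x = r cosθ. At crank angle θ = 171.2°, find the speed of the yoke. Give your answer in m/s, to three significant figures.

0.114

ω = 31.1 rad/s (from 297 rpm).
x = r cosθ ⇒ ẋ = −rω sinθ.
|v| = rω|sinθ| = 0.0239·31.1·|sin 171.2°| = 0.11372 m/s.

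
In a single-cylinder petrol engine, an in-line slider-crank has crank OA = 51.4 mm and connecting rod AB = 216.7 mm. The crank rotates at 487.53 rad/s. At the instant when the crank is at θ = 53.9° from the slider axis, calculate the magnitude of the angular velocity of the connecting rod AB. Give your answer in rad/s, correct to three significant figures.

69.4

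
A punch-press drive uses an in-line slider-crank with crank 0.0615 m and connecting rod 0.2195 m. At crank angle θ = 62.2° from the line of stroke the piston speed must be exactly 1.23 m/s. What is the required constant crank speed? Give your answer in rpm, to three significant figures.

For an in-line slider-crank, |v_piston| = rω|sinθ|·[1 + r cosθ/√(L² − r² sin²θ)].
With r = 0.0615 m, L = 0.2195 m, θ = 62.2°: the bracketed kinematic factor |dx/dθ| = 0.06174 m.
ω = v/|dx/dθ| = 1.23/0.06174 = 19.922 rad/s.
N = 60ω/(2π) = 190.24 rpm.

190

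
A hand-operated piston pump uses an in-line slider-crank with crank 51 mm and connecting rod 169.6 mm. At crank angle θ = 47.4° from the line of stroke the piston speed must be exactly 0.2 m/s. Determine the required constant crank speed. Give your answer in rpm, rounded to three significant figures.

42.1

For an in-line slider-crank, |v_piston| = rω|sinθ|·[1 + r cosθ/√(L² − r² sin²θ)].
With r = 0.051 m, L = 0.1696 m, θ = 47.4°: the bracketed kinematic factor |dx/dθ| = 0.045376 m.
ω = v/|dx/dθ| = 0.2/0.045376 = 4.4076 rad/s.
N = 60ω/(2π) = 42.089 rpm.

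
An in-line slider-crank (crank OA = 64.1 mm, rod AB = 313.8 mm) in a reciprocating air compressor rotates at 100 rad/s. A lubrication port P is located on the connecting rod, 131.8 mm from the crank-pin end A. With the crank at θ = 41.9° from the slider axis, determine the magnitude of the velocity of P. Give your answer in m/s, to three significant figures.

ω = 100 rad/s.  Crank-pin speed |V_A| = rω = 6.41 m/s, perpendicular to OA.
Rod angle: sinφ = −(r/L) sinθ ⇒ φ = -7.841°; ω_rod = −rω cosθ/√(L²−r²sin²θ) = -15.348 rad/s.
V_P = V_A + ω_rod × AP, with AP = 0.1318 m along the rod.
Components: V_Px = −rω sinθ − a·ω_rod·sinφ = -4.5568 m/s;  V_Py = rω cosθ + a·ω_rod·cosφ = +2.7671 m/s.
|V_P| = √(V_Px² + V_Py²) = 5.3311 m/s.

5.33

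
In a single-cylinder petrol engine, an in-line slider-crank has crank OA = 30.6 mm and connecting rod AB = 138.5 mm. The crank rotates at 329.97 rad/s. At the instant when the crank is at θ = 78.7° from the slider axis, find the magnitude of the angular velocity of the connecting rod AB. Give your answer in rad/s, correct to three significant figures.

ω = 330 rad/s
The rod makes angle φ with the slider axis where L sinφ = r sinθ; differentiating, L cosφ·φ̇ = r ω cosθ.
L cosφ = √(L² − r² sin²θ) = 0.13521 m.
|ω_rod| = r ω |cosθ| / √(L² − r² sin²θ) = 0.0306·330·0.19595/0.13521 = 14.633 rad/s.

14.6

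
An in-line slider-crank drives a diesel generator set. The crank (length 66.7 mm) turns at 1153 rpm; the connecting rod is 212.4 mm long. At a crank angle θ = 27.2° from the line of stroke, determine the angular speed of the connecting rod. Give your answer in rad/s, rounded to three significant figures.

34.1

ω = 120.7 rad/s (converted from 1153 rpm).
The rod makes angle φ with the slider axis where L sinφ = r sinθ; differentiating, L cosφ·φ̇ = r ω cosθ.
L cosφ = √(L² − r² sin²θ) = 0.2102 m.
|ω_rod| = r ω |cosθ| / √(L² − r² sin²θ) = 0.0667·120.7·0.88942/0.2102 = 34.077 rad/s.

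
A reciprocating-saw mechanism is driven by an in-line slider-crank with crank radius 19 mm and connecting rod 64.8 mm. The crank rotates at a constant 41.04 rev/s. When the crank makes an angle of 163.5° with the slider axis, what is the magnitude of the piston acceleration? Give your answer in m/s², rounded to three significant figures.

897

ω = 2π·41 = 257.9 rad/s
x(θ) = r cosθ + √(L² − r² sin²θ); with ω constant, a = ω²·d²x/dθ².
d²x/dθ² = −r cosθ − r²(cos2θ)/√u − r⁴ sin²2θ/(4u^{3/2}),  u = L² − r² sin²θ = 0.00416992 m².
Substituting r = 0.019 m, L = 0.0648 m, θ = 163.5°: d²x/dθ² = +0.013493 m.
a = ω²·d²x/dθ² = (257.9)²·(+0.013493) = +897.2 m/s²;  |a| = 897.2 m/s².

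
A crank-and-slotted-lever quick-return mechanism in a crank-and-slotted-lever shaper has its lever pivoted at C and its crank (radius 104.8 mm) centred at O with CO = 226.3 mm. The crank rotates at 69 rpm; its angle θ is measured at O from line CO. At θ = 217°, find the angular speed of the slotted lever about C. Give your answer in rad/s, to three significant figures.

2.36

ω = 7.226 rad/s (from 69 rpm).
Crank pin A relative to C: A = (d + r cosθ, r sinθ); lever angle φ = atan2(r sinθ, d + r cosθ).
Differentiating tanφ: φ̇ = rω(d cosθ + r)/(d² + r² + 2dr cosθ).
d² + r² + 2dr cosθ = |CA|² = 0.0243135 m²;  d cosθ + r = -0.075931 m.
|ω_lever| = |0.1048·7.226·-0.075931| / 0.0243135 = 2.3649 rad/s.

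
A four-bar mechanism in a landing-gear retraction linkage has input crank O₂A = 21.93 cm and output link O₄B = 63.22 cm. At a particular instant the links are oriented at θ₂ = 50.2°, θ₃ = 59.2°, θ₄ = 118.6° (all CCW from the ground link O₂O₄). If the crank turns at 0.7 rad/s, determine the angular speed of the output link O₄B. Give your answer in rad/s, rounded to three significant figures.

ω₂ = 0.7 rad/s
Differentiating the loop-closure r₂e^{iθ₂}+r₃e^{iθ₃}=r₁+r₄e^{iθ₄} gives r₂ω₂e^{iθ₂}+r₃ω₃e^{iθ₃}=r₄ω₄e^{iθ₄}.
Eliminating the other unknown: ω₄ = r₂ω₂ sin(θ₂−θ₃) / [r₄ sin(θ₄−θ₃)].
Numerator sine = -0.15643; denominator sine = +0.86074.
Result = 0.2193·0.7·(-0.15643) / (0.6322·(+0.86074)) = -0.044131 rad/s; magnitude 0.044131 rad/s.

0.0441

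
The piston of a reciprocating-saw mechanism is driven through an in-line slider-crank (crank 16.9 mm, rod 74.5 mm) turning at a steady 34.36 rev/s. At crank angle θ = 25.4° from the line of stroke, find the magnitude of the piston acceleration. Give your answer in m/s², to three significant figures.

826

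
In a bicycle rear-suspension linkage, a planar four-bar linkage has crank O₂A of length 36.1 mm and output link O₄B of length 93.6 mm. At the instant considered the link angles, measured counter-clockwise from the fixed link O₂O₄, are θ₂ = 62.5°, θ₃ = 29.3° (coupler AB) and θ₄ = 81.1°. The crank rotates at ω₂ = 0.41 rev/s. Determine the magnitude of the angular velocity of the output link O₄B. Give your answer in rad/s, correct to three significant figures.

0.692

ω₂ = 2.576 rad/s (from 0.41 rev/s).
Differentiating the loop-closure r₂e^{iθ₂}+r₃e^{iθ₃}=r₁+r₄e^{iθ₄} gives r₂ω₂e^{iθ₂}+r₃ω₃e^{iθ₃}=r₄ω₄e^{iθ₄}.
Eliminating the other unknown: ω₄ = r₂ω₂ sin(θ₂−θ₃) / [r₄ sin(θ₄−θ₃)].
Numerator sine = +0.54756; denominator sine = +0.78586.
Result = 0.0361·2.576·(+0.54756) / (0.0936·(+0.78586)) = +0.69229 rad/s; magnitude 0.69229 rad/s.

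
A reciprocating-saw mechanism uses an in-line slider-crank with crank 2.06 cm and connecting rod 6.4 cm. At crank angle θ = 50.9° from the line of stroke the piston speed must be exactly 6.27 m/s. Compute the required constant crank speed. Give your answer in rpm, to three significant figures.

For an in-line slider-crank, |v_piston| = rω|sinθ|·[1 + r cosθ/√(L² − r² sin²θ)].
With r = 0.0206 m, L = 0.064 m, θ = 50.9°: the bracketed kinematic factor |dx/dθ| = 0.019338 m.
ω = v/|dx/dθ| = 6.27/0.019338 = 324.23 rad/s.
N = 60ω/(2π) = 3096.2 rpm.

3100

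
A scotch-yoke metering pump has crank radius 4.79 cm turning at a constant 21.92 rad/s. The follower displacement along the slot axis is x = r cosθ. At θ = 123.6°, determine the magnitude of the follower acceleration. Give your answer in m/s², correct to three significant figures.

ω = 21.92 rad/s
x = r cosθ ⇒ ẍ = −rω² cosθ (ω constant).
|a| = rω²|cosθ| = 0.0479·(21.92)²·|cos 123.6°| = 12.736 m/s².

12.7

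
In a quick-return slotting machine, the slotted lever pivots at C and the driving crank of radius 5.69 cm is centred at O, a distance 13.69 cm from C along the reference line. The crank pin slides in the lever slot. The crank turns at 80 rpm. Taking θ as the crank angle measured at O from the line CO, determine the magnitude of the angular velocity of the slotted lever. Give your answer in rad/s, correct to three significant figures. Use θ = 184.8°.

5.87

ω = 8.378 rad/s (from 80 rpm).
Crank pin A relative to C: A = (d + r cosθ, r sinθ); lever angle φ = atan2(r sinθ, d + r cosθ).
Differentiating tanφ: φ̇ = rω(d cosθ + r)/(d² + r² + 2dr cosθ).
d² + r² + 2dr cosθ = |CA|² = 0.00645464 m²;  d cosθ + r = -0.07952 m.
|ω_lever| = |0.0569·8.378·-0.07952| / 0.00645464 = 5.8727 rad/s.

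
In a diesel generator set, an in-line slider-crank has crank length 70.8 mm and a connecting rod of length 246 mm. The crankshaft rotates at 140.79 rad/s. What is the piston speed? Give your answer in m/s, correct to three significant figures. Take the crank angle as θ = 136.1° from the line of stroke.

5.45

ω = 140.8 rad/s
For an in-line slider-crank, x = r cosθ + √(L² − r² sin²θ), so v = −rω sinθ·[1 + r cosθ/√(L² − r² sin²θ)].
With r = 0.0708 m, L = 0.246 m, θ = 136.1°: √(L² − r² sin²θ) = 0.24105 m.
v = −0.0708·140.8·0.69340·[1 + 0.0708·-0.72055/0.24105] = -5.449 m/s.
|v| = 5.449 m/s.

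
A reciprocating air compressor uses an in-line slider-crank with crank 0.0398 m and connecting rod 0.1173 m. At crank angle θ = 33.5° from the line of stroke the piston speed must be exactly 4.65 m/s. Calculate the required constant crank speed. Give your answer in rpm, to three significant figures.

1570

For an in-line slider-crank, |v_piston| = rω|sinθ|·[1 + r cosθ/√(L² − r² sin²θ)].
With r = 0.0398 m, L = 0.1173 m, θ = 33.5°: the bracketed kinematic factor |dx/dθ| = 0.028294 m.
ω = v/|dx/dθ| = 4.65/0.028294 = 164.34 rad/s.
N = 60ω/(2π) = 1569.4 rpm.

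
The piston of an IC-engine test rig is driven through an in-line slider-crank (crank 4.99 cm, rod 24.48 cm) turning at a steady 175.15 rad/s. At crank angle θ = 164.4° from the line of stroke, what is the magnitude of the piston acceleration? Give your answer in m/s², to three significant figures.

1210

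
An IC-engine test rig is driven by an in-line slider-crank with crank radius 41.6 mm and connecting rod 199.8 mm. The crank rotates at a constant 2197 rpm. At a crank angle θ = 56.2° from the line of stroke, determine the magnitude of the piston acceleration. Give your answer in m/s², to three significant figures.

1050

ω = 2π·2197/60 = 230.1 rad/s
x(θ) = r cosθ + √(L² − r² sin²θ); with ω constant, a = ω²·d²x/dθ².
d²x/dθ² = −r cosθ − r²(cos2θ)/√u − r⁴ sin²2θ/(4u^{3/2}),  u = L² − r² sin²θ = 0.038725 m².
Substituting r = 0.0416 m, L = 0.1998 m, θ = 56.2°: d²x/dθ² = -0.019875 m.
a = ω²·d²x/dθ² = (230.1)²·(-0.019875) = -1052 m/s²;  |a| = 1052 m/s².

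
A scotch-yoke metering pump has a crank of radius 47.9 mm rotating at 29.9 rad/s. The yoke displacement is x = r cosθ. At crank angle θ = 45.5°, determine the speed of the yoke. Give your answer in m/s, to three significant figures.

ω = 29.9 rad/s
x = r cosθ ⇒ ẋ = −rω sinθ.
|v| = rω|sinθ| = 0.0479·29.9·|sin 45.5°| = 1.0215 m/s.

1.02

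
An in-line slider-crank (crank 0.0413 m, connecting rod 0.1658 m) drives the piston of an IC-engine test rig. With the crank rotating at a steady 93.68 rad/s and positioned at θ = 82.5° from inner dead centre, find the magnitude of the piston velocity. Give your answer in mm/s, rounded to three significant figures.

ω = 93.68 rad/s
For an in-line slider-crank, x = r cosθ + √(L² − r² sin²θ), so v = −rω sinθ·[1 + r cosθ/√(L² − r² sin²θ)].
With r = 0.0413 m, L = 0.1658 m, θ = 82.5°: √(L² − r² sin²θ) = 0.16066 m.
v = −0.0413·93.68·0.99144·[1 + 0.0413·0.13053/0.16066] = -3.9646 m/s.
|v| = 3.9646 m/s = 3964.6 mm/s.

3960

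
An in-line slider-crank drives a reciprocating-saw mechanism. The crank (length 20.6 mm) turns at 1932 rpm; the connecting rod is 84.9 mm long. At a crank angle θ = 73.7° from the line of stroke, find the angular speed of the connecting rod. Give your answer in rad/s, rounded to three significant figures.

14.2

ω = 202.3 rad/s (converted from 1932 rpm).
The rod makes angle φ with the slider axis where L sinφ = r sinθ; differentiating, L cosφ·φ̇ = r ω cosθ.
L cosφ = √(L² − r² sin²θ) = 0.082566 m.
|ω_rod| = r ω |cosθ| / √(L² − r² sin²θ) = 0.0206·202.3·0.28067/0.082566 = 14.168 rad/s.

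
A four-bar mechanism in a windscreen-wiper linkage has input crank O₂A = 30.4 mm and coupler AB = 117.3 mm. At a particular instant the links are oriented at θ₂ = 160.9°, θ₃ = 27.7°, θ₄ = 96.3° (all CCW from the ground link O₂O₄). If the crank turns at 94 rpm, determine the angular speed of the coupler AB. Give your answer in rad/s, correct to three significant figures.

2.48

ω₂ = 9.844 rad/s (from 94 rpm).
Differentiating the loop-closure r₂e^{iθ₂}+r₃e^{iθ₃}=r₁+r₄e^{iθ₄} gives r₂ω₂e^{iθ₂}+r₃ω₃e^{iθ₃}=r₄ω₄e^{iθ₄}.
Eliminating the other unknown: ω₃ = r₂ω₂ sin(θ₄−θ₂) / [r₃ sin(θ₃−θ₄)].
Numerator sine = -0.90334; denominator sine = -0.93106.
Result = 0.0304·9.844·(-0.90334) / (0.1173·(-0.93106)) = +2.4752 rad/s; magnitude 2.4752 rad/s.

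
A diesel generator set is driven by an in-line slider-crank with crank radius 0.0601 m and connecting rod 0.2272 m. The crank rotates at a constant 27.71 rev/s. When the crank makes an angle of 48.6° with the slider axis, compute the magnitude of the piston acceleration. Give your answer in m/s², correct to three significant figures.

1150

ω = 2π·27.7 = 174.1 rad/s
x(θ) = r cosθ + √(L² − r² sin²θ); with ω constant, a = ω²·d²x/dθ².
d²x/dθ² = −r cosθ − r²(cos2θ)/√u − r⁴ sin²2θ/(4u^{3/2}),  u = L² − r² sin²θ = 0.0495875 m².
Substituting r = 0.0601 m, L = 0.2272 m, θ = 48.6°: d²x/dθ² = -0.038003 m.
a = ω²·d²x/dθ² = (174.1)²·(-0.038003) = -1152 m/s²;  |a| = 1152 m/s².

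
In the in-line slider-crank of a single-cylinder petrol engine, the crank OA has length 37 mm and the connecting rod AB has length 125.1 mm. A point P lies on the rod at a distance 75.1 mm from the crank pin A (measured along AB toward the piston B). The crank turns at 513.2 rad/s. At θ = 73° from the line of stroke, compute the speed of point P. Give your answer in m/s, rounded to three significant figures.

ω = 513.2 rad/s.  Crank-pin speed |V_A| = rω = 18.988 m/s, perpendicular to OA.
Rod angle: sinφ = −(r/L) sinθ ⇒ φ = -16.430°; ω_rod = −rω cosθ/√(L²−r²sin²θ) = -46.267 rad/s.
V_P = V_A + ω_rod × AP, with AP = 0.0751 m along the rod.
Components: V_Px = −rω sinθ − a·ω_rod·sinφ = -19.141 m/s;  V_Py = rω cosθ + a·ω_rod·cosφ = +2.2189 m/s.
|V_P| = √(V_Px² + V_Py²) = 19.27 m/s.

19.3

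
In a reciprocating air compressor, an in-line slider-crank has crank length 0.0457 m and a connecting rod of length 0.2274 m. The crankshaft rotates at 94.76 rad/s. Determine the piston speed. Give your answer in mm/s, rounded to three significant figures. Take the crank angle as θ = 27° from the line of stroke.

ω = 94.76 rad/s
For an in-line slider-crank, x = r cosθ + √(L² − r² sin²θ), so v = −rω sinθ·[1 + r cosθ/√(L² − r² sin²θ)].
With r = 0.0457 m, L = 0.2274 m, θ = 27°: √(L² − r² sin²θ) = 0.22645 m.
v = −0.0457·94.76·0.45399·[1 + 0.0457·0.89101/0.22645] = -2.3195 m/s.
|v| = 2.3195 m/s = 2319.5 mm/s.

2320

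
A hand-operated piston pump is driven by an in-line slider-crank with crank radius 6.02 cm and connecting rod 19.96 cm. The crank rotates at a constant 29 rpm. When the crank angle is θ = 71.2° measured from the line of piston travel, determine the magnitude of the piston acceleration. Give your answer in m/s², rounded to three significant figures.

ω = 2π·29/60 = 3.037 rad/s
x(θ) = r cosθ + √(L² − r² sin²θ); with ω constant, a = ω²·d²x/dθ².
d²x/dθ² = −r cosθ − r²(cos2θ)/√u − r⁴ sin²2θ/(4u^{3/2}),  u = L² − r² sin²θ = 0.0365925 m².
Substituting r = 0.0602 m, L = 0.1996 m, θ = 71.2°: d²x/dθ² = -0.004565 m.
a = ω²·d²x/dθ² = (3.037)²·(-0.004565) = -0.042101 m/s²;  |a| = 0.042101 m/s².

0.0421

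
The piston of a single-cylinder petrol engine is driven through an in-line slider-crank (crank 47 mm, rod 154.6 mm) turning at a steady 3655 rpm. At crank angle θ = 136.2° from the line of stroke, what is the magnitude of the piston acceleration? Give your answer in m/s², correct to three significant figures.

ω = 2π·3655/60 = 382.8 rad/s
x(θ) = r cosθ + √(L² − r² sin²θ); with ω constant, a = ω²·d²x/dθ².
d²x/dθ² = −r cosθ − r²(cos2θ)/√u − r⁴ sin²2θ/(4u^{3/2}),  u = L² − r² sin²θ = 0.0228429 m².
Substituting r = 0.047 m, L = 0.1546 m, θ = 136.2°: d²x/dθ² = +0.032958 m.
a = ω²·d²x/dθ² = (382.8)²·(+0.032958) = +4828.3 m/s²;  |a| = 4828.3 m/s².

4830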